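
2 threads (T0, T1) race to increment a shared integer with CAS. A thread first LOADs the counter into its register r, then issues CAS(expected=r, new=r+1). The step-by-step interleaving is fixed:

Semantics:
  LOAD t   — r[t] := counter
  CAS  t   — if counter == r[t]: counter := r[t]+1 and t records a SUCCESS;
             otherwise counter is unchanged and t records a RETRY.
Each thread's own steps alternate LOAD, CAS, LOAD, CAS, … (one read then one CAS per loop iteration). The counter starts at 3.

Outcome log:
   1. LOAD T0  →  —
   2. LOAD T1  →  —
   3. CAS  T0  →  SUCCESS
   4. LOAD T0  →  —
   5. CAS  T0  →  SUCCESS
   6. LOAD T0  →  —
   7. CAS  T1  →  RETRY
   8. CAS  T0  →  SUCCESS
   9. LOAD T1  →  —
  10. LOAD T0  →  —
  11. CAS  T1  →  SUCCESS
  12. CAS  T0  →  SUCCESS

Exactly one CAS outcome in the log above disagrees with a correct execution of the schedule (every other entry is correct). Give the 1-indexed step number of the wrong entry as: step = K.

Correct run:
T0 LOAD — after: cnt=3, r=3 — load
T1 LOAD — after: cnt=3, r=3 — load
T0 CAS — after: cnt=4, r=3 — ok
T0 LOAD — after: cnt=4, r=4 — load
T0 CAS — after: cnt=5, r=4 — ok
T0 LOAD — after: cnt=5, r=5 — load
T1 CAS — after: cnt=5, r=3 — retry
T0 CAS — after: cnt=6, r=5 — ok
T1 LOAD — after: cnt=6, r=6 — load
T0 LOAD — after: cnt=6, r=6 — load
T1 CAS — after: cnt=7, r=6 — ok
T0 CAS — after: cnt=7, r=6 — retry
Mismatch at 12.

step = 12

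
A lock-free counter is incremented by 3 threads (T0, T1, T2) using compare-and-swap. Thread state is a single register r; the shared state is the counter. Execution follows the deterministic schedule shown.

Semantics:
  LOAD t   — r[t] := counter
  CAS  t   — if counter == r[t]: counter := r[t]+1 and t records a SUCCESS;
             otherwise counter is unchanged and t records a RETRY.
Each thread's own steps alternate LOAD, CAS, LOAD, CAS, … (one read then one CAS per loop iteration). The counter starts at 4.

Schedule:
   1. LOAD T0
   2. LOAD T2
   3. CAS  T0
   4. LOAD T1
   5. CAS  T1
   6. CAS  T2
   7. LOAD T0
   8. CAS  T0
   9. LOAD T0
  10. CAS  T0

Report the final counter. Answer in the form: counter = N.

counter = 8

T0 LOAD — after: cnt=4, r=4 — load
T2 LOAD — after: cnt=4, r=4 — load
T0 CAS — after: cnt=5, r=4 — ok
T1 LOAD — after: cnt=5, r=5 — load
T1 CAS — after: cnt=6, r=5 — ok
T2 CAS — after: cnt=6, r=4 — retry
T0 LOAD — after: cnt=6, r=6 — load
T0 CAS — after: cnt=7, r=6 — ok
T0 LOAD — after: cnt=7, r=7 — load
T0 CAS — after: cnt=8, r=7 — ok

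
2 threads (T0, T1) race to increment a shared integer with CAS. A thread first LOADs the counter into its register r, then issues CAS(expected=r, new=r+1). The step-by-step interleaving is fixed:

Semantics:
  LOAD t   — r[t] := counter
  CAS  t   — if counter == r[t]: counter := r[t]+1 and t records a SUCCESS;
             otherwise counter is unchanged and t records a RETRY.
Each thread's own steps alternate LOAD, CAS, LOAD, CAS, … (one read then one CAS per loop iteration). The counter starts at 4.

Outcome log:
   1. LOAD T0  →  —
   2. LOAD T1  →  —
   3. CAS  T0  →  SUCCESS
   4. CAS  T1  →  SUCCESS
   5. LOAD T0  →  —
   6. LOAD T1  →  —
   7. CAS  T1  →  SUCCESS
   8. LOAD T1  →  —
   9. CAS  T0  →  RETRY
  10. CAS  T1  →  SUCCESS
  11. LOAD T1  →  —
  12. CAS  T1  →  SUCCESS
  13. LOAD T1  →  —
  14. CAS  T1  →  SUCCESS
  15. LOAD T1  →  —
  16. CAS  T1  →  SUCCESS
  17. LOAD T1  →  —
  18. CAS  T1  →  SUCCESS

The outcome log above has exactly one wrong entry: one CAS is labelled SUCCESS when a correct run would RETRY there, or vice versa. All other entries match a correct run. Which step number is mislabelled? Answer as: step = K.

step = 4

Correct run:
[1] T0.load  rd  (counter 4, T0.r 4)
[2] T1.load  rd  (counter 4, T1.r 4)
[3] T0.cas  hit  (counter 5, T0.r 4)
[4] T1.cas  miss  (counter 5, T1.r 4)
[5] T0.load  rd  (counter 5, T0.r 5)
[6] T1.load  rd  (counter 5, T1.r 5)
[7] T1.cas  hit  (counter 6, T1.r 5)
[8] T1.load  rd  (counter 6, T1.r 6)
[9] T0.cas  miss  (counter 6, T0.r 5)
[10] T1.cas  hit  (counter 7, T1.r 6)
[11] T1.load  rd  (counter 7, T1.r 7)
[12] T1.cas  hit  (counter 8, T1.r 7)
[13] T1.load  rd  (counter 8, T1.r 8)
[14] T1.cas  hit  (counter 9, T1.r 8)
[15] T1.load  rd  (counter 9, T1.r 9)
[16] T1.cas  hit  (counter 10, T1.r 9)
[17] T1.load  rd  (counter 10, T1.r 10)
[18] T1.cas  hit  (counter 11, T1.r 10)
Mismatch at 4.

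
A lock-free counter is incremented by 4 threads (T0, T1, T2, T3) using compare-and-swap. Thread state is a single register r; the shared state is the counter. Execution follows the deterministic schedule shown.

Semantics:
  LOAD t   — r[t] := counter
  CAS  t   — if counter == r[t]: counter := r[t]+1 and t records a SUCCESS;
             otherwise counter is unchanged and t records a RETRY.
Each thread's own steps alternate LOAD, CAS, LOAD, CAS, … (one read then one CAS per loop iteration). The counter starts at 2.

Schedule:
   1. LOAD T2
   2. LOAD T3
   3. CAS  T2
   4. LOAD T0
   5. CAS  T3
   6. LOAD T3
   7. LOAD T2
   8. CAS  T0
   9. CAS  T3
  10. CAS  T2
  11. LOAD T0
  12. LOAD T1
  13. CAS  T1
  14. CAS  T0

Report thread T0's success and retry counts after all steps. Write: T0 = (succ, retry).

T0 = (1, 1)

step 1: T2 LOAD ⇒ load; ctr=2 reg=2
step 2: T3 LOAD ⇒ load; ctr=2 reg=2
step 3: T2 CAS ⇒ ok; ctr=3 reg=2
step 4: T0 LOAD ⇒ load; ctr=3 reg=3
step 5: T3 CAS ⇒ retry; ctr=3 reg=2
step 6: T3 LOAD ⇒ load; ctr=3 reg=3
step 7: T2 LOAD ⇒ load; ctr=3 reg=3
step 8: T0 CAS ⇒ ok; ctr=4 reg=3
step 9: T3 CAS ⇒ retry; ctr=4 reg=3
step 10: T2 CAS ⇒ retry; ctr=4 reg=3
step 11: T0 LOAD ⇒ load; ctr=4 reg=4
step 12: T1 LOAD ⇒ load; ctr=4 reg=4
step 13: T1 CAS ⇒ ok; ctr=5 reg=4
step 14: T0 CAS ⇒ retry; ctr=5 reg=4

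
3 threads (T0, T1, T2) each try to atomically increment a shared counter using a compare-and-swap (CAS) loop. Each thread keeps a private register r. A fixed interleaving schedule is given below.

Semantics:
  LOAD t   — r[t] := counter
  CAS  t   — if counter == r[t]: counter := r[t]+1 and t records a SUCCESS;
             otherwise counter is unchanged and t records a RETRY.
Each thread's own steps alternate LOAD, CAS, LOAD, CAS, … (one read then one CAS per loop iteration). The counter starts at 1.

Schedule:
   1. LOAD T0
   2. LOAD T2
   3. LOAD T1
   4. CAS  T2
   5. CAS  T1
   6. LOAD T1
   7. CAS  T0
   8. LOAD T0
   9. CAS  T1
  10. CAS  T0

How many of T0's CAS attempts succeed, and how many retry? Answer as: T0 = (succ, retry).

T0 = (0, 2)

1. LOAD T0 → mem=1 r[T0]=1 [LOAD]
2. LOAD T2 → mem=1 r[T2]=1 [LOAD]
3. LOAD T1 → mem=1 r[T1]=1 [LOAD]
4. CAS T2 → mem=2 r[T2]=1 [OK]
5. CAS T1 → mem=2 r[T1]=1 [RETRY]
6. LOAD T1 → mem=2 r[T1]=2 [LOAD]
7. CAS T0 → mem=2 r[T0]=1 [RETRY]
8. LOAD T0 → mem=2 r[T0]=2 [LOAD]
9. CAS T1 → mem=3 r[T1]=2 [OK]
10. CAS T0 → mem=3 r[T0]=2 [RETRY]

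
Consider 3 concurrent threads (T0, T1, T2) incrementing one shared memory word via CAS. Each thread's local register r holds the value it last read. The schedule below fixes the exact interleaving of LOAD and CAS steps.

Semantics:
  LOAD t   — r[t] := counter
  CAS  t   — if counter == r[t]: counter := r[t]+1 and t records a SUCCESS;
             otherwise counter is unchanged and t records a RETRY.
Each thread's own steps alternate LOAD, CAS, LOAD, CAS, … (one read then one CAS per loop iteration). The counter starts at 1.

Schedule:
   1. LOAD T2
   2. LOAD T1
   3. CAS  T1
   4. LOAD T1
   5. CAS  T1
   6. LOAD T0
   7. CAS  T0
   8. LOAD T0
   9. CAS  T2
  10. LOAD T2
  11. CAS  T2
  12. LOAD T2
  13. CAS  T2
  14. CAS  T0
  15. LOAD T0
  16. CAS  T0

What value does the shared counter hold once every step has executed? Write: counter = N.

counter = 7

   1) LOAD T2:  M=1  r_T2=1
   2) LOAD T1:  M=1  r_T1=1
   3) CAS  T1:  M=2  r_T1=1 ✓
   4) LOAD T1:  M=2  r_T1=2
   5) CAS  T1:  M=3  r_T1=2 ✓
   6) LOAD T0:  M=3  r_T0=3
   7) CAS  T0:  M=4  r_T0=3 ✓
   8) LOAD T0:  M=4  r_T0=4
   9) CAS  T2:  M=4  r_T2=1 ✗
  10) LOAD T2:  M=4  r_T2=4
  11) CAS  T2:  M=5  r_T2=4 ✓
  12) LOAD T2:  M=5  r_T2=5
  13) CAS  T2:  M=6  r_T2=5 ✓
  14) CAS  T0:  M=6  r_T0=4 ✗
  15) LOAD T0:  M=6  r_T0=6
  16) CAS  T0:  M=7  r_T0=6 ✓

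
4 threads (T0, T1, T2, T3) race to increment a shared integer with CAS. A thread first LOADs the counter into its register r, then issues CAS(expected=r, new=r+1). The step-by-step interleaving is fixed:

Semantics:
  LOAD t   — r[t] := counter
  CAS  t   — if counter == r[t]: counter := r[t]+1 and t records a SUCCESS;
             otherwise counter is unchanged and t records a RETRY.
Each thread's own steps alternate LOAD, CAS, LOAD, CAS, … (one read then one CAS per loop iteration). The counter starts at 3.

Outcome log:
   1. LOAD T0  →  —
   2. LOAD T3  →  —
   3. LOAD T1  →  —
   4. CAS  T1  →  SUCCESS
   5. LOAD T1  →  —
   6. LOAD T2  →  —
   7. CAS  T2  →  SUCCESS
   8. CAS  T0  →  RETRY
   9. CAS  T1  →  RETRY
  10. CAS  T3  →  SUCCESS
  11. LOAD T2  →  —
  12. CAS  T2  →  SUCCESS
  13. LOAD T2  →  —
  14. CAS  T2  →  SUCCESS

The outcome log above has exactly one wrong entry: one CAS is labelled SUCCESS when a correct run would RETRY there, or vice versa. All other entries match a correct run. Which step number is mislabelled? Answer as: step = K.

Reference trace:
T0 LOAD — after: cnt=3, r=3 — load
T3 LOAD — after: cnt=3, r=3 — load
T1 LOAD — after: cnt=3, r=3 — load
T1 CAS — after: cnt=4, r=3 — ok
T1 LOAD — after: cnt=4, r=4 — load
T2 LOAD — after: cnt=4, r=4 — load
T2 CAS — after: cnt=5, r=4 — ok
T0 CAS — after: cnt=5, r=3 — retry
T1 CAS — after: cnt=5, r=4 — retry
T3 CAS — after: cnt=5, r=3 — retry
T2 LOAD — after: cnt=5, r=5 — load
T2 CAS — after: cnt=6, r=5 — ok
T2 LOAD — after: cnt=6, r=6 — load
T2 CAS — after: cnt=7, r=6 — ok
Mismatch at 10.

step = 10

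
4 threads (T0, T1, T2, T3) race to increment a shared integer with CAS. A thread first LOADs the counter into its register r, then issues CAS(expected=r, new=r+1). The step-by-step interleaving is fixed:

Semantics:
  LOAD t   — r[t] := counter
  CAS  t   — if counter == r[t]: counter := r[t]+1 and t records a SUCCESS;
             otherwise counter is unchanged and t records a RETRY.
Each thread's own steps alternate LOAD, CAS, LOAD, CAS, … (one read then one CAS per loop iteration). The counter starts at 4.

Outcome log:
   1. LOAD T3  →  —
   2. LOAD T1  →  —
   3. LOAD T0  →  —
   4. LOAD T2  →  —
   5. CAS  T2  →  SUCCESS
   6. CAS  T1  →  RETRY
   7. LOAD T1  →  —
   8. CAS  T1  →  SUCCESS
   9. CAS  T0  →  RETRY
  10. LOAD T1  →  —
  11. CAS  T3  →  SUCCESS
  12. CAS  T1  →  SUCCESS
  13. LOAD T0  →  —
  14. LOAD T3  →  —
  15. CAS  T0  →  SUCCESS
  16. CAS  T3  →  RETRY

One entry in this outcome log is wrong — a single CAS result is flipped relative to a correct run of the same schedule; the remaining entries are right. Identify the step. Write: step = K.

Correct run:
#1 T3 reads 4
#2 T1 reads 4
#3 T0 reads 4
#4 T2 reads 4
#5 T2 CAS(4→5) writes; counter now 5
#6 T1 CAS(4→5) fails; counter now 5
#7 T1 reads 5
#8 T1 CAS(5→6) writes; counter now 6
#9 T0 CAS(4→5) fails; counter now 6
#10 T1 reads 6
#11 T3 CAS(4→5) fails; counter now 6
#12 T1 CAS(6→7) writes; counter now 7
#13 T0 reads 7
#14 T3 reads 7
#15 T0 CAS(7→8) writes; counter now 8
#16 T3 CAS(7→8) fails; counter now 8
Log disagrees first at step 11.

step = 11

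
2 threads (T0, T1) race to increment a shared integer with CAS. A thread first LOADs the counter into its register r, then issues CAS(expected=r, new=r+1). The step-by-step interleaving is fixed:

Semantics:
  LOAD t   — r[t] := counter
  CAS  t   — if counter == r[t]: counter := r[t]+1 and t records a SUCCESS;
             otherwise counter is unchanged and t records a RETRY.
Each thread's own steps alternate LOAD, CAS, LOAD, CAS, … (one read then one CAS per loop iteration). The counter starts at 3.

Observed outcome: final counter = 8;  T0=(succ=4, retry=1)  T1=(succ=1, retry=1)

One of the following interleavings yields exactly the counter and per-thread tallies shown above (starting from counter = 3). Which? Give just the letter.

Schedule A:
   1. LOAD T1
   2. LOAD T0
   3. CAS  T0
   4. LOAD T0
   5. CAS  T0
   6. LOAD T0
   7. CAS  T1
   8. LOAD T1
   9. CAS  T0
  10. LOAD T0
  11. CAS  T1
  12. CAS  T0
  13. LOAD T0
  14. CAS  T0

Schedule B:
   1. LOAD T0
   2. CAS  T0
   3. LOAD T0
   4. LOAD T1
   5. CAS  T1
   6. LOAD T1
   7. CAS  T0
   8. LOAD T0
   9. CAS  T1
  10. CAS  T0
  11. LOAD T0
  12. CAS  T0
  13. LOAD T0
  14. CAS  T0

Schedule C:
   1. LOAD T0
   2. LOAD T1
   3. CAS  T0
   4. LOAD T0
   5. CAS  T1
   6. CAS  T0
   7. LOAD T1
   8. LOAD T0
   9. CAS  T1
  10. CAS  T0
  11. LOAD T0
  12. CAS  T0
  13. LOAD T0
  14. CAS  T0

Simulating candidate C:
1. LOAD T0 → mem=3 r[T0]=3 [LOAD]
2. LOAD T1 → mem=3 r[T1]=3 [LOAD]
3. CAS T0 → mem=4 r[T0]=3 [OK]
4. LOAD T0 → mem=4 r[T0]=4 [LOAD]
5. CAS T1 → mem=4 r[T1]=3 [RETRY]
6. CAS T0 → mem=5 r[T0]=4 [OK]
7. LOAD T1 → mem=5 r[T1]=5 [LOAD]
8. LOAD T0 → mem=5 r[T0]=5 [LOAD]
9. CAS T1 → mem=6 r[T1]=5 [OK]
10. CAS T0 → mem=6 r[T0]=5 [RETRY]
11. LOAD T0 → mem=6 r[T0]=6 [LOAD]
12. CAS T0 → mem=7 r[T0]=6 [OK]
13. LOAD T0 → mem=7 r[T0]=7 [LOAD]
14. CAS T0 → mem=8 r[T0]=7 [OK]

C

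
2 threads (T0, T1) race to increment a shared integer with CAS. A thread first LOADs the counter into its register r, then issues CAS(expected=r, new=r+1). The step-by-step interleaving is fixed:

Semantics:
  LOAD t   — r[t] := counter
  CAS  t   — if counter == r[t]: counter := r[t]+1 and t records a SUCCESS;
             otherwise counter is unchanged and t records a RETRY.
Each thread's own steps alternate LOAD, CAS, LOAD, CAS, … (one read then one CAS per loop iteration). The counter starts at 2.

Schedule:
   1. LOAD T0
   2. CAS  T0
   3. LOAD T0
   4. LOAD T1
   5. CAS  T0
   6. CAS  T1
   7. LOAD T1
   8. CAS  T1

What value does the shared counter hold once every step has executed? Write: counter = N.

counter = 5

1. LOAD T0 → mem=2 r[T0]=2 [LOAD]
2. CAS T0 → mem=3 r[T0]=2 [OK]
3. LOAD T0 → mem=3 r[T0]=3 [LOAD]
4. LOAD T1 → mem=3 r[T1]=3 [LOAD]
5. CAS T0 → mem=4 r[T0]=3 [OK]
6. CAS T1 → mem=4 r[T1]=3 [RETRY]
7. LOAD T1 → mem=4 r[T1]=4 [LOAD]
8. CAS T1 → mem=5 r[T1]=4 [OK]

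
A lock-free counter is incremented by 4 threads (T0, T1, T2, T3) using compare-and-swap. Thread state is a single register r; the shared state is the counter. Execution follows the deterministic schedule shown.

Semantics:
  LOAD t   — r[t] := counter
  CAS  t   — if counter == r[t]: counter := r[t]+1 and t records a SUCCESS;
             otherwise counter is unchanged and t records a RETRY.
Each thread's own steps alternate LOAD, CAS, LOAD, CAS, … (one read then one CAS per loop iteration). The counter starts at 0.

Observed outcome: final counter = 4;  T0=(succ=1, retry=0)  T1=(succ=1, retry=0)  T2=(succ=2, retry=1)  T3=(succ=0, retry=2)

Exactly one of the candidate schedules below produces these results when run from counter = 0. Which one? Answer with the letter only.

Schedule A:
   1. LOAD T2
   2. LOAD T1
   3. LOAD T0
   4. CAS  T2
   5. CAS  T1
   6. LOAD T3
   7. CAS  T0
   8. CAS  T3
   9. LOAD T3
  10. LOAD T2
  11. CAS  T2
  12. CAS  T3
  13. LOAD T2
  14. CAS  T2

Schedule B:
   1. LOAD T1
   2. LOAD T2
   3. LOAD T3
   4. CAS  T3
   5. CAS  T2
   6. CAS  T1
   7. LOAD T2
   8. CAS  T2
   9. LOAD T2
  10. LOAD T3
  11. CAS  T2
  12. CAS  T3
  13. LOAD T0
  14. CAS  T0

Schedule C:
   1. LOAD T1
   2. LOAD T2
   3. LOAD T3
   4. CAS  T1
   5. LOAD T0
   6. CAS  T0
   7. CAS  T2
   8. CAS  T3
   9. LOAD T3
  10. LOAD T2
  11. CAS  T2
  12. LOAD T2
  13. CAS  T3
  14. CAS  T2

Simulating candidate C:
#1 T1 reads 0
#2 T2 reads 0
#3 T3 reads 0
#4 T1 CAS(0→1) writes; counter now 1
#5 T0 reads 1
#6 T0 CAS(1→2) writes; counter now 2
#7 T2 CAS(0→1) fails; counter now 2
#8 T3 CAS(0→1) fails; counter now 2
#9 T3 reads 2
#10 T2 reads 2
#11 T2 CAS(2→3) writes; counter now 3
#12 T2 reads 3
#13 T3 CAS(2→3) fails; counter now 3
#14 T2 CAS(3→4) writes; counter now 4

C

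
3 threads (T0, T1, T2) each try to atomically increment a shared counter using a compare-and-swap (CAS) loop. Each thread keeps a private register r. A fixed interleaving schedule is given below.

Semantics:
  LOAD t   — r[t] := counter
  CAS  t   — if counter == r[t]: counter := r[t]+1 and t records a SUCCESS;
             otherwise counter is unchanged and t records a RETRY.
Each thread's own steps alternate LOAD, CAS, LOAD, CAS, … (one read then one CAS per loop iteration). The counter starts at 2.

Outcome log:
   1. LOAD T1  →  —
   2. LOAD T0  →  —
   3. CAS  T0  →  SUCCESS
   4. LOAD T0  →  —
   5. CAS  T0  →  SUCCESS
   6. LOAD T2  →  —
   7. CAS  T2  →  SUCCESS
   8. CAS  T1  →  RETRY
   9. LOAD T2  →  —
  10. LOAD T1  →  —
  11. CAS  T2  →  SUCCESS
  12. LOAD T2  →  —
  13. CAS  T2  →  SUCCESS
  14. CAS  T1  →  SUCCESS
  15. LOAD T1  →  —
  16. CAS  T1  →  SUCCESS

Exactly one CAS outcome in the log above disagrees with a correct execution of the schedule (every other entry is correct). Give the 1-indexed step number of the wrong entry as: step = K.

step = 14

Correct run:
T1 LOAD — after: cnt=2, r=2 — load
T0 LOAD — after: cnt=2, r=2 — load
T0 CAS — after: cnt=3, r=2 — ok
T0 LOAD — after: cnt=3, r=3 — load
T0 CAS — after: cnt=4, r=3 — ok
T2 LOAD — after: cnt=4, r=4 — load
T2 CAS — after: cnt=5, r=4 — ok
T1 CAS — after: cnt=5, r=2 — retry
T2 LOAD — after: cnt=5, r=5 — load
T1 LOAD — after: cnt=5, r=5 — load
T2 CAS — after: cnt=6, r=5 — ok
T2 LOAD — after: cnt=6, r=6 — load
T2 CAS — after: cnt=7, r=6 — ok
T1 CAS — after: cnt=7, r=5 — retry
T1 LOAD — after: cnt=7, r=7 — load
T1 CAS — after: cnt=8, r=7 — ok
Mismatch at 14.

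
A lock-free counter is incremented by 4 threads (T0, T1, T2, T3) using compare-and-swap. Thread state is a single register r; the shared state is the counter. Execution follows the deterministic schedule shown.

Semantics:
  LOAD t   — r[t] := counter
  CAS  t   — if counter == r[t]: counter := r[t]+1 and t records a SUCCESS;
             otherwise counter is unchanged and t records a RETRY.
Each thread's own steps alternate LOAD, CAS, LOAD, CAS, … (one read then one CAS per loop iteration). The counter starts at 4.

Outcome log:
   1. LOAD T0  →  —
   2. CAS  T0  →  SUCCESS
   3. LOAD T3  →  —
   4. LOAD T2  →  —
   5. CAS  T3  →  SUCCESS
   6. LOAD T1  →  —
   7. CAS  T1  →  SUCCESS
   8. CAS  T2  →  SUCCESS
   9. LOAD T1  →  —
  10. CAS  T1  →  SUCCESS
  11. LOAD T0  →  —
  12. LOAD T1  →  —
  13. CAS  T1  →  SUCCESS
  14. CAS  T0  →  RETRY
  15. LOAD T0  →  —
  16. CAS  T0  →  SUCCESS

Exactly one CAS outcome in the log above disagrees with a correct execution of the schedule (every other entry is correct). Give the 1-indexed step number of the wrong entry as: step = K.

step = 8

Re-executing:
T0 LOAD — after: cnt=4, r=4 — load
T0 CAS — after: cnt=5, r=4 — ok
T3 LOAD — after: cnt=5, r=5 — load
T2 LOAD — after: cnt=5, r=5 — load
T3 CAS — after: cnt=6, r=5 — ok
T1 LOAD — after: cnt=6, r=6 — load
T1 CAS — after: cnt=7, r=6 — ok
T2 CAS — after: cnt=7, r=5 — retry
T1 LOAD — after: cnt=7, r=7 — load
T1 CAS — after: cnt=8, r=7 — ok
T0 LOAD — after: cnt=8, r=8 — load
T1 LOAD — after: cnt=8, r=8 — load
T1 CAS — after: cnt=9, r=8 — ok
T0 CAS — after: cnt=9, r=8 — retry
T0 LOAD — after: cnt=9, r=9 — load
T0 CAS — after: cnt=10, r=9 — ok
Flip is step 8.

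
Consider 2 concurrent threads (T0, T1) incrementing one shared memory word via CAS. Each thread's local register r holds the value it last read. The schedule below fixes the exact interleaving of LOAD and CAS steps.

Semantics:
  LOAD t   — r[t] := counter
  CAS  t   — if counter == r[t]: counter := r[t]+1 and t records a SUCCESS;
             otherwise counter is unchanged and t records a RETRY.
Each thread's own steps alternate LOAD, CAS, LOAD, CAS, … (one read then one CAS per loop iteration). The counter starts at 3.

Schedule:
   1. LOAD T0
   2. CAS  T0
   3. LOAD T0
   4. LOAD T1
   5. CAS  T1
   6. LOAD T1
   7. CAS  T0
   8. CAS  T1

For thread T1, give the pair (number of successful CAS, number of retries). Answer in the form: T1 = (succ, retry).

T1 = (2, 0)

[1] T0.load  rd  (counter 3, T0.r 3)
[2] T0.cas  hit  (counter 4, T0.r 3)
[3] T0.load  rd  (counter 4, T0.r 4)
[4] T1.load  rd  (counter 4, T1.r 4)
[5] T1.cas  hit  (counter 5, T1.r 4)
[6] T1.load  rd  (counter 5, T1.r 5)
[7] T0.cas  miss  (counter 5, T0.r 4)
[8] T1.cas  hit  (counter 6, T1.r 5)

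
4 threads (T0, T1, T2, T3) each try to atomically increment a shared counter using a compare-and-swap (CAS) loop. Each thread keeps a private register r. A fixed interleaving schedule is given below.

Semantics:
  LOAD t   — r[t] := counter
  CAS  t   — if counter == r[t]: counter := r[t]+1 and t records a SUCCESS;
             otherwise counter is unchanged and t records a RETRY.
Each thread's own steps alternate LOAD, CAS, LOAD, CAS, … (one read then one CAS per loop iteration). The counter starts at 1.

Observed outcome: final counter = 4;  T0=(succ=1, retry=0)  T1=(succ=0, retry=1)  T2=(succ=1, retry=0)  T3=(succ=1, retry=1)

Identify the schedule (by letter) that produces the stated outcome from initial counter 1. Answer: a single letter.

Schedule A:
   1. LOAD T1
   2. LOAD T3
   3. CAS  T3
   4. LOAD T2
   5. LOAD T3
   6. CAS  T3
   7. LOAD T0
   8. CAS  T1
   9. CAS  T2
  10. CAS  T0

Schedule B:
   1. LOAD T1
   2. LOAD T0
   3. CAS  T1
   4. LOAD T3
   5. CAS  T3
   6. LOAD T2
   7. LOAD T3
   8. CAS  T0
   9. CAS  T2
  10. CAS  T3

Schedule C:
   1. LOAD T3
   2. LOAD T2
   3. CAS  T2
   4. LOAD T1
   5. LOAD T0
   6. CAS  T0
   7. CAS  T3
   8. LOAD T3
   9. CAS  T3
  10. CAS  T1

C

Tracing schedule C:
T3 LOAD — after: cnt=1, r=1 — load
T2 LOAD — after: cnt=1, r=1 — load
T2 CAS — after: cnt=2, r=1 — ok
T1 LOAD — after: cnt=2, r=2 — load
T0 LOAD — after: cnt=2, r=2 — load
T0 CAS — after: cnt=3, r=2 — ok
T3 CAS — after: cnt=3, r=1 — retry
T3 LOAD — after: cnt=3, r=3 — load
T3 CAS — after: cnt=4, r=3 — ok
T1 CAS — after: cnt=4, r=2 — retry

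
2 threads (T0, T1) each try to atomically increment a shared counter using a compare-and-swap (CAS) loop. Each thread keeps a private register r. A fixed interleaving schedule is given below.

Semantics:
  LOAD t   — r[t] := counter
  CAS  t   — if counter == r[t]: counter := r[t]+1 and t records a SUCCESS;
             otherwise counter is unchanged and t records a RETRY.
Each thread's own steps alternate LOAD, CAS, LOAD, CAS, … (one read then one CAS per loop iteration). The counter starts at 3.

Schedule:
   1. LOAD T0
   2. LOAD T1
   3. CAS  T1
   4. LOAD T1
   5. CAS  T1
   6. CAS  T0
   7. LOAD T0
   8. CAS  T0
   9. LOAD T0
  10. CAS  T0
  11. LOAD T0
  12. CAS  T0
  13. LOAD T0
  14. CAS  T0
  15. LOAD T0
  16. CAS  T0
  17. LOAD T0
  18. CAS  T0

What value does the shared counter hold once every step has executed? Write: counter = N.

1. LOAD T0 → mem=3 r[T0]=3 [LOAD]
2. LOAD T1 → mem=3 r[T1]=3 [LOAD]
3. CAS T1 → mem=4 r[T1]=3 [OK]
4. LOAD T1 → mem=4 r[T1]=4 [LOAD]
5. CAS T1 → mem=5 r[T1]=4 [OK]
6. CAS T0 → mem=5 r[T0]=3 [RETRY]
7. LOAD T0 → mem=5 r[T0]=5 [LOAD]
8. CAS T0 → mem=6 r[T0]=5 [OK]
9. LOAD T0 → mem=6 r[T0]=6 [LOAD]
10. CAS T0 → mem=7 r[T0]=6 [OK]
11. LOAD T0 → mem=7 r[T0]=7 [LOAD]
12. CAS T0 → mem=8 r[T0]=7 [OK]
13. LOAD T0 → mem=8 r[T0]=8 [LOAD]
14. CAS T0 → mem=9 r[T0]=8 [OK]
15. LOAD T0 → mem=9 r[T0]=9 [LOAD]
16. CAS T0 → mem=10 r[T0]=9 [OK]
17. LOAD T0 → mem=10 r[T0]=10 [LOAD]
18. CAS T0 → mem=11 r[T0]=10 [OK]

counter = 11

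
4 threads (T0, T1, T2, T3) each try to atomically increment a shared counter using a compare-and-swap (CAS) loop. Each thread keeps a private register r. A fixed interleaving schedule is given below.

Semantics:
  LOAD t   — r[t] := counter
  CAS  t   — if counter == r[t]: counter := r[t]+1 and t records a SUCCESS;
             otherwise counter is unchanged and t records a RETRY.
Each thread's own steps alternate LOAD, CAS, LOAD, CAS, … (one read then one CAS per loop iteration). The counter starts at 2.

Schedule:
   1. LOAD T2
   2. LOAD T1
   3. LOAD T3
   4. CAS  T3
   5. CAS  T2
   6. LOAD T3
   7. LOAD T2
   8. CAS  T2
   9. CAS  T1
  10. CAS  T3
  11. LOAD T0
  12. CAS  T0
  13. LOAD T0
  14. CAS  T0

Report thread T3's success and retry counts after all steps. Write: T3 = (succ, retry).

   1) LOAD T2:  M=2  r_T2=2
   2) LOAD T1:  M=2  r_T1=2
   3) LOAD T3:  M=2  r_T3=2
   4) CAS  T3:  M=3  r_T3=2 ✓
   5) CAS  T2:  M=3  r_T2=2 ✗
   6) LOAD T3:  M=3  r_T3=3
   7) LOAD T2:  M=3  r_T2=3
   8) CAS  T2:  M=4  r_T2=3 ✓
   9) CAS  T1:  M=4  r_T1=2 ✗
  10) CAS  T3:  M=4  r_T3=3 ✗
  11) LOAD T0:  M=4  r_T0=4
  12) CAS  T0:  M=5  r_T0=4 ✓
  13) LOAD T0:  M=5  r_T0=5
  14) CAS  T0:  M=6  r_T0=5 ✓

T3 = (1, 1)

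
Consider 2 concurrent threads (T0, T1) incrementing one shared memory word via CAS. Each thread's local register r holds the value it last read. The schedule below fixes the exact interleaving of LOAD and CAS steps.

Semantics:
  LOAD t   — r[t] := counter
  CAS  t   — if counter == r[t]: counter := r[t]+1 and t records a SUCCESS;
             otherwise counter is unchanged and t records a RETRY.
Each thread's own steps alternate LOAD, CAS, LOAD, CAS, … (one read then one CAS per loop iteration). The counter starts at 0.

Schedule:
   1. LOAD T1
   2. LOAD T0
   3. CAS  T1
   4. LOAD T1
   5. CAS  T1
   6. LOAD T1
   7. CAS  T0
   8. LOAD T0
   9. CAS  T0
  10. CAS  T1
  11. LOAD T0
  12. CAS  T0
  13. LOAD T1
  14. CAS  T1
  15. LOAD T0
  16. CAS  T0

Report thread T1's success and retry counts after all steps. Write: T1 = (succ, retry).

#1 T1 reads 0
#2 T0 reads 0
#3 T1 CAS(0→1) writes; counter now 1
#4 T1 reads 1
#5 T1 CAS(1→2) writes; counter now 2
#6 T1 reads 2
#7 T0 CAS(0→1) fails; counter now 2
#8 T0 reads 2
#9 T0 CAS(2→3) writes; counter now 3
#10 T1 CAS(2→3) fails; counter now 3
#11 T0 reads 3
#12 T0 CAS(3→4) writes; counter now 4
#13 T1 reads 4
#14 T1 CAS(4→5) writes; counter now 5
#15 T0 reads 5
#16 T0 CAS(5→6) writes; counter now 6

T1 = (3, 1)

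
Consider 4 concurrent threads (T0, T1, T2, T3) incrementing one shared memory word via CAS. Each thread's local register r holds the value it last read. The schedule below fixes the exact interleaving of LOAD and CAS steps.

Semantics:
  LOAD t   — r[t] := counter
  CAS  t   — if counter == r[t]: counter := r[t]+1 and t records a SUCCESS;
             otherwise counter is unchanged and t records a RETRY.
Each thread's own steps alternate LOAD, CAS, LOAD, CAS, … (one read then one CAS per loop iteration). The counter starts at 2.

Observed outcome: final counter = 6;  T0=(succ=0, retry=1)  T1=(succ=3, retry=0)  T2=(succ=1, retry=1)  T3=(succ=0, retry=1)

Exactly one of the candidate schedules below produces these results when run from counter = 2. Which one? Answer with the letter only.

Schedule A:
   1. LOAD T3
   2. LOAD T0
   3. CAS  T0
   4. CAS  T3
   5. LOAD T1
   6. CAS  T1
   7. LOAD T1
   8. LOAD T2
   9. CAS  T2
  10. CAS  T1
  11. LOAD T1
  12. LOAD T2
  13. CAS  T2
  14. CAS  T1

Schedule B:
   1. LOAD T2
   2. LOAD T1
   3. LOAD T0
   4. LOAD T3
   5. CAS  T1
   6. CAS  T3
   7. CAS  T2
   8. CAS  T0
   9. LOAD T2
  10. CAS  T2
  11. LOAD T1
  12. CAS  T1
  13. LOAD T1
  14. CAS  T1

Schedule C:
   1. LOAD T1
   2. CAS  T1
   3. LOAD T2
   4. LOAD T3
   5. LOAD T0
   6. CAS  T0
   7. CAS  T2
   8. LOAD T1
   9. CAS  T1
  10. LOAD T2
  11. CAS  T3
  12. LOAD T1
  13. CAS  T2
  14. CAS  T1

B

Run B:
   1) LOAD T2:  M=2  r_T2=2
   2) LOAD T1:  M=2  r_T1=2
   3) LOAD T0:  M=2  r_T0=2
   4) LOAD T3:  M=2  r_T3=2
   5) CAS  T1:  M=3  r_T1=2 ✓
   6) CAS  T3:  M=3  r_T3=2 ✗
   7) CAS  T2:  M=3  r_T2=2 ✗
   8) CAS  T0:  M=3  r_T0=2 ✗
   9) LOAD T2:  M=3  r_T2=3
  10) CAS  T2:  M=4  r_T2=3 ✓
  11) LOAD T1:  M=4  r_T1=4
  12) CAS  T1:  M=5  r_T1=4 ✓
  13) LOAD T1:  M=5  r_T1=5
  14) CAS  T1:  M=6  r_T1=5 ✓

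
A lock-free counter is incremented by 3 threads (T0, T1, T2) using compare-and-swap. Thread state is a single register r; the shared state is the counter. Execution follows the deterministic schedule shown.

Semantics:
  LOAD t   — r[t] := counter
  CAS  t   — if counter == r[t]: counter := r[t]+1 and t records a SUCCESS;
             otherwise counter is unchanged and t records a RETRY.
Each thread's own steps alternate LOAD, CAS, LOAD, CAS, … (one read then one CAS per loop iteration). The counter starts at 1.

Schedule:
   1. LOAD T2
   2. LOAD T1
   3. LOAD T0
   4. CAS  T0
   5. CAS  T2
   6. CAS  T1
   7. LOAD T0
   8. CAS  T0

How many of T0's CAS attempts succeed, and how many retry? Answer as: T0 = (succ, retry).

   1) LOAD T2:  M=1  r_T2=1
   2) LOAD T1:  M=1  r_T1=1
   3) LOAD T0:  M=1  r_T0=1
   4) CAS  T0:  M=2  r_T0=1 ✓
   5) CAS  T2:  M=2  r_T2=1 ✗
   6) CAS  T1:  M=2  r_T1=1 ✗
   7) LOAD T0:  M=2  r_T0=2
   8) CAS  T0:  M=3  r_T0=2 ✓

T0 = (2, 0)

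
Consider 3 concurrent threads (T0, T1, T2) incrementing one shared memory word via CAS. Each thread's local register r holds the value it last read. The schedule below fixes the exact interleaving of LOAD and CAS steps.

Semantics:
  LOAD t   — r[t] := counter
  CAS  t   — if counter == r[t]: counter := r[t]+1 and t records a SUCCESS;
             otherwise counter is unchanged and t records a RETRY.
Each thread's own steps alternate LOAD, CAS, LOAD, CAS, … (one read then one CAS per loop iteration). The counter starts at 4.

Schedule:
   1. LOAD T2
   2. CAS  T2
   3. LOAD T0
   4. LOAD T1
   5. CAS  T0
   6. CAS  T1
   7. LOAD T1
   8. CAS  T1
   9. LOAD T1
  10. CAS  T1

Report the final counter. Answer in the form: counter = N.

counter = 8

   1) LOAD T2:  M=4  r_T2=4
   2) CAS  T2:  M=5  r_T2=4 ✓
   3) LOAD T0:  M=5  r_T0=5
   4) LOAD T1:  M=5  r_T1=5
   5) CAS  T0:  M=6  r_T0=5 ✓
   6) CAS  T1:  M=6  r_T1=5 ✗
   7) LOAD T1:  M=6  r_T1=6
   8) CAS  T1:  M=7  r_T1=6 ✓
   9) LOAD T1:  M=7  r_T1=7
  10) CAS  T1:  M=8  r_T1=7 ✓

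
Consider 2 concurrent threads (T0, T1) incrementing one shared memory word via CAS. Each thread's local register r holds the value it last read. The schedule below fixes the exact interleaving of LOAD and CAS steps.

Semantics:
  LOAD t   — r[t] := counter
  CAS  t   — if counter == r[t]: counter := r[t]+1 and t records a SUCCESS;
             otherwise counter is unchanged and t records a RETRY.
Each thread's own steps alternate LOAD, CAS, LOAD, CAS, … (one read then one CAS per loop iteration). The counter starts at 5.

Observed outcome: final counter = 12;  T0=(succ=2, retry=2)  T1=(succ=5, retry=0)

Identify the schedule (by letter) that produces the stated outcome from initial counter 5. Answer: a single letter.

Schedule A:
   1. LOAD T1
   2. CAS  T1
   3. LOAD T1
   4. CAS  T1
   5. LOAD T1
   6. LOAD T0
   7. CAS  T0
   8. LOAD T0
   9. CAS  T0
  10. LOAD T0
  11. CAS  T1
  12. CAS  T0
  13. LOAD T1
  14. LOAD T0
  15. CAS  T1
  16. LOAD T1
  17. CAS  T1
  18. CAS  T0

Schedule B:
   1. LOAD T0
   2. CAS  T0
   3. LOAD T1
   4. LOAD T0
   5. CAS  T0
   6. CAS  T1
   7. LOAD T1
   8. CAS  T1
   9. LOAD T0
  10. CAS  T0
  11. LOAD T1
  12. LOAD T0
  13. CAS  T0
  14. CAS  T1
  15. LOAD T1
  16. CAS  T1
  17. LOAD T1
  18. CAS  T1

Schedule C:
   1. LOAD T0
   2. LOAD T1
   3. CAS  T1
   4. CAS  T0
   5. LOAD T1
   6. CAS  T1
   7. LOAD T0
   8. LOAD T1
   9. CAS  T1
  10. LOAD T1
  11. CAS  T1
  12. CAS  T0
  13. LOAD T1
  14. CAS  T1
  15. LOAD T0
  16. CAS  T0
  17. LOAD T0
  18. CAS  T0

C

Tracing schedule C:
#1 T0 reads 5
#2 T1 reads 5
#3 T1 CAS(5→6) writes; counter now 6
#4 T0 CAS(5→6) fails; counter now 6
#5 T1 reads 6
#6 T1 CAS(6→7) writes; counter now 7
#7 T0 reads 7
#8 T1 reads 7
#9 T1 CAS(7→8) writes; counter now 8
#10 T1 reads 8
#11 T1 CAS(8→9) writes; counter now 9
#12 T0 CAS(7→8) fails; counter now 9
#13 T1 reads 9
#14 T1 CAS(9→10) writes; counter now 10
#15 T0 reads 10
#16 T0 CAS(10→11) writes; counter now 11
#17 T0 reads 11
#18 T0 CAS(11→12) writes; counter now 12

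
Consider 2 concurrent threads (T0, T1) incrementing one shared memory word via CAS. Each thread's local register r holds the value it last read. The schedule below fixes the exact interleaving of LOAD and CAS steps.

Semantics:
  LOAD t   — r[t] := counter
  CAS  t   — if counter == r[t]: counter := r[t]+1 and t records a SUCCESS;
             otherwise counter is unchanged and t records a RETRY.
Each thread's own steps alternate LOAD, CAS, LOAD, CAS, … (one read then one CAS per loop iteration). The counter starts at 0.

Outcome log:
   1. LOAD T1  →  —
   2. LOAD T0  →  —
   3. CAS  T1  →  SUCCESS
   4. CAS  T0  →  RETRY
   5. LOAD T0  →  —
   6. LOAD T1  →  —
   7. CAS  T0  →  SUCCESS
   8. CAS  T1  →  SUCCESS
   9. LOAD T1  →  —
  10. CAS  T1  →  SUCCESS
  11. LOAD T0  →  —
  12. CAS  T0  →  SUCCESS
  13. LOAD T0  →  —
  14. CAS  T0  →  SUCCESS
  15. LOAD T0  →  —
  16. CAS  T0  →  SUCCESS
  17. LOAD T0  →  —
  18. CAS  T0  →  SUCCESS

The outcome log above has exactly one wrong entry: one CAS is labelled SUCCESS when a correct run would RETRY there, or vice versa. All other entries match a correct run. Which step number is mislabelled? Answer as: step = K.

Re-executing:
1. LOAD T1 → mem=0 r[T1]=0 [LOAD]
2. LOAD T0 → mem=0 r[T0]=0 [LOAD]
3. CAS T1 → mem=1 r[T1]=0 [OK]
4. CAS T0 → mem=1 r[T0]=0 [RETRY]
5. LOAD T0 → mem=1 r[T0]=1 [LOAD]
6. LOAD T1 → mem=1 r[T1]=1 [LOAD]
7. CAS T0 → mem=2 r[T0]=1 [OK]
8. CAS T1 → mem=2 r[T1]=1 [RETRY]
9. LOAD T1 → mem=2 r[T1]=2 [LOAD]
10. CAS T1 → mem=3 r[T1]=2 [OK]
11. LOAD T0 → mem=3 r[T0]=3 [LOAD]
12. CAS T0 → mem=4 r[T0]=3 [OK]
13. LOAD T0 → mem=4 r[T0]=4 [LOAD]
14. CAS T0 → mem=5 r[T0]=4 [OK]
15. LOAD T0 → mem=5 r[T0]=5 [LOAD]
16. CAS T0 → mem=6 r[T0]=5 [OK]
17. LOAD T0 → mem=6 r[T0]=6 [LOAD]
18. CAS T0 → mem=7 r[T0]=6 [OK]
Flip is step 8.

step = 8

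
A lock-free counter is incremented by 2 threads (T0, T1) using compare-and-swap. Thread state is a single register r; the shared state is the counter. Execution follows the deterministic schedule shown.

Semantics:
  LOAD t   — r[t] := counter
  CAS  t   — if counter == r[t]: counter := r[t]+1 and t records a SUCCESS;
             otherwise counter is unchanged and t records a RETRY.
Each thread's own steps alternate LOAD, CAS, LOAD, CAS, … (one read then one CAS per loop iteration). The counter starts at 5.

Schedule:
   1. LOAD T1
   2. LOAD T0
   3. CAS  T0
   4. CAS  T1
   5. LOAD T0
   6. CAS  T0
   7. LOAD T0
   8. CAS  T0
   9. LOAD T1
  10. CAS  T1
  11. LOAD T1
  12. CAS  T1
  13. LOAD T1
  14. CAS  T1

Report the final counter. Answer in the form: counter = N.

counter = 11

#1 T1 reads 5
#2 T0 reads 5
#3 T0 CAS(5→6) writes; counter now 6
#4 T1 CAS(5→6) fails; counter now 6
#5 T0 reads 6
#6 T0 CAS(6→7) writes; counter now 7
#7 T0 reads 7
#8 T0 CAS(7→8) writes; counter now 8
#9 T1 reads 8
#10 T1 CAS(8→9) writes; counter now 9
#11 T1 reads 9
#12 T1 CAS(9→10) writes; counter now 10
#13 T1 reads 10
#14 T1 CAS(10→11) writes; counter now 11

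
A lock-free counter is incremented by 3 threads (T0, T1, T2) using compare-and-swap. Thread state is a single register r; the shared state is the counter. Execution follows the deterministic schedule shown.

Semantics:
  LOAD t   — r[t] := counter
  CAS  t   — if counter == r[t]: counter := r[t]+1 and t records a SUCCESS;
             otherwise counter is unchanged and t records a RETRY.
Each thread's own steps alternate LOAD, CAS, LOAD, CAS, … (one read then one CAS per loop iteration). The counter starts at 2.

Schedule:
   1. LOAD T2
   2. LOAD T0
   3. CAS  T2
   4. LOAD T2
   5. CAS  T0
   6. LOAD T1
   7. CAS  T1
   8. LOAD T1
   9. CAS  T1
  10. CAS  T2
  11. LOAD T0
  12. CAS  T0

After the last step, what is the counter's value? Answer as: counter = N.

counter = 6

step 1: T2 LOAD ⇒ load; ctr=2 reg=2
step 2: T0 LOAD ⇒ load; ctr=2 reg=2
step 3: T2 CAS ⇒ ok; ctr=3 reg=2
step 4: T2 LOAD ⇒ load; ctr=3 reg=3
step 5: T0 CAS ⇒ retry; ctr=3 reg=2
step 6: T1 LOAD ⇒ load; ctr=3 reg=3
step 7: T1 CAS ⇒ ok; ctr=4 reg=3
step 8: T1 LOAD ⇒ load; ctr=4 reg=4
step 9: T1 CAS ⇒ ok; ctr=5 reg=4
step 10: T2 CAS ⇒ retry; ctr=5 reg=3
step 11: T0 LOAD ⇒ load; ctr=5 reg=5
step 12: T0 CAS ⇒ ok; ctr=6 reg=5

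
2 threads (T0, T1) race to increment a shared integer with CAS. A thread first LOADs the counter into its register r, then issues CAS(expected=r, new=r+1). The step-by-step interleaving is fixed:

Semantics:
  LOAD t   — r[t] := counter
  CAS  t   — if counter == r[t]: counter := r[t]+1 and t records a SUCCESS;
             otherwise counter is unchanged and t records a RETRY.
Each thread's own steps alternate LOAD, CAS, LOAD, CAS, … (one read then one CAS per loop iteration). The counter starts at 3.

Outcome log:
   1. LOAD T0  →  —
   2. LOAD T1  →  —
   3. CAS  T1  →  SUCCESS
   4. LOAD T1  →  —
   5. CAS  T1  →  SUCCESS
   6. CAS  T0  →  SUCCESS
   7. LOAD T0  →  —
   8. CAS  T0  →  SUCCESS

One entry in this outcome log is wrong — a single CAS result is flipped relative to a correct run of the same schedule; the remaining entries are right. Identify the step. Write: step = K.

step = 6

Correct run:
T0 LOAD — after: cnt=3, r=3 — load
T1 LOAD — after: cnt=3, r=3 — load
T1 CAS — after: cnt=4, r=3 — ok
T1 LOAD — after: cnt=4, r=4 — load
T1 CAS — after: cnt=5, r=4 — ok
T0 CAS — after: cnt=5, r=3 — retry
T0 LOAD — after: cnt=5, r=5 — load
T0 CAS — after: cnt=6, r=5 — ok
Mismatch at 6.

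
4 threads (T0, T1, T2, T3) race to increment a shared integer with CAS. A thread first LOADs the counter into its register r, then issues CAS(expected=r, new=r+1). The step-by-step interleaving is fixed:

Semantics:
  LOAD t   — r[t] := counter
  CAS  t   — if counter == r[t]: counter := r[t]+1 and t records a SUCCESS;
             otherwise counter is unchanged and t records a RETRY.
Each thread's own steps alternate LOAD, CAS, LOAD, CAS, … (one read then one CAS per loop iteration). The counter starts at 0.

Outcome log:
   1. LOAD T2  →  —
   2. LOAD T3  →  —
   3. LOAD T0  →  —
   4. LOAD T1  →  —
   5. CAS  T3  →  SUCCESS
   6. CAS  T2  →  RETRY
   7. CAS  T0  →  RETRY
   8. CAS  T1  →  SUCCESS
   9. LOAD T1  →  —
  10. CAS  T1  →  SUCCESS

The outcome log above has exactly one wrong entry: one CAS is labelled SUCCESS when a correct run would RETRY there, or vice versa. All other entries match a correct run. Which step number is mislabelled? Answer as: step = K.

step = 8

Correct run:
T2 LOAD — after: cnt=0, r=0 — load
T3 LOAD — after: cnt=0, r=0 — load
T0 LOAD — after: cnt=0, r=0 — load
T1 LOAD — after: cnt=0, r=0 — load
T3 CAS — after: cnt=1, r=0 — ok
T2 CAS — after: cnt=1, r=0 — retry
T0 CAS — after: cnt=1, r=0 — retry
T1 CAS — after: cnt=1, r=0 — retry
T1 LOAD — after: cnt=1, r=1 — load
T1 CAS — after: cnt=2, r=1 — ok
Flip is step 8.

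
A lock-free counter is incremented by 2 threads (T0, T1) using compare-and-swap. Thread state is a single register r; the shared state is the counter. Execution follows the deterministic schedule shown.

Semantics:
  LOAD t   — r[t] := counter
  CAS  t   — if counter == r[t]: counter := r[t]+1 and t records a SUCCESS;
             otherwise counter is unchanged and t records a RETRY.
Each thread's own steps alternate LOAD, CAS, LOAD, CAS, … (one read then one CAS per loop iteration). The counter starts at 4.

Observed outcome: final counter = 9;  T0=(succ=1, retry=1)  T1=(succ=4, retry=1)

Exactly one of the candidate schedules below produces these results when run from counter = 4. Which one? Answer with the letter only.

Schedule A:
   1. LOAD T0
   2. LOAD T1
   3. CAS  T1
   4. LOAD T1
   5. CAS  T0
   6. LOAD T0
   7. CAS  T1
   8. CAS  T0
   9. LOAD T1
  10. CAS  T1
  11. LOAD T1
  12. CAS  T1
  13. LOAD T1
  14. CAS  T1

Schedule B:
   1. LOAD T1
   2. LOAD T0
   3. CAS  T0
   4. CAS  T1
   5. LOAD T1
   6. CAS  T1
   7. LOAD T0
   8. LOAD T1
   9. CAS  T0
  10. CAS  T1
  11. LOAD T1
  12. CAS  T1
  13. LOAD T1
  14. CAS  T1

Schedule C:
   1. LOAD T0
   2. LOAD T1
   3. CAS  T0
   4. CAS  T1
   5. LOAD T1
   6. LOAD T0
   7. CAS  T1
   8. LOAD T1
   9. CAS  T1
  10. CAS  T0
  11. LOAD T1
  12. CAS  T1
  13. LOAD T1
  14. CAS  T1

C

Tracing schedule C:
   1) LOAD T0:  M=4  r_T0=4
   2) LOAD T1:  M=4  r_T1=4
   3) CAS  T0:  M=5  r_T0=4 ✓
   4) CAS  T1:  M=5  r_T1=4 ✗
   5) LOAD T1:  M=5  r_T1=5
   6) LOAD T0:  M=5  r_T0=5
   7) CAS  T1:  M=6  r_T1=5 ✓
   8) LOAD T1:  M=6  r_T1=6
   9) CAS  T1:  M=7  r_T1=6 ✓
  10) CAS  T0:  M=7  r_T0=5 ✗
  11) LOAD T1:  M=7  r_T1=7
  12) CAS  T1:  M=8  r_T1=7 ✓
  13) LOAD T1:  M=8  r_T1=8
  14) CAS  T1:  M=9  r_T1=8 ✓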